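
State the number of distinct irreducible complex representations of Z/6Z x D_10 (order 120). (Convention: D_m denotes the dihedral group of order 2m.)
48

Derivation: The number of irreducible complex representations of a finite group equals its number of conjugacy classes. For a direct product, #classes(G x H) = #classes(G) * #classes(H). Z/6Z has 6 classes (abelian), D_10 has 8 classes, so 6 * 8 = 48, so Z/6Z x D_10 (order 120) has exactly 48 irreducible complex representations.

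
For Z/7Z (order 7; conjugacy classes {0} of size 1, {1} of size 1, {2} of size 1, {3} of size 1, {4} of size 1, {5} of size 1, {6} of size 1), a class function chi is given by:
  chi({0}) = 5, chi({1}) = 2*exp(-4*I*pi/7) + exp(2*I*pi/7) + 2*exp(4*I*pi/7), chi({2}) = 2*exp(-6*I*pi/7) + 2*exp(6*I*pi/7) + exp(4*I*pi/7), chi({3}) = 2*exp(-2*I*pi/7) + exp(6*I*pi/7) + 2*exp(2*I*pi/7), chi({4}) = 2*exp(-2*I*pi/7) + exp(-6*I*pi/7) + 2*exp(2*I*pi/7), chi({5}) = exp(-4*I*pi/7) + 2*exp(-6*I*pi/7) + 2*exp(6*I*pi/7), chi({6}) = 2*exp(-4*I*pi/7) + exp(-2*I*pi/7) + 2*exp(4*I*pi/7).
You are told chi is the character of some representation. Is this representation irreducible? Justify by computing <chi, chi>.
Not irreducible (reducible): <chi, chi> = 9 > 1.

Justification: <chi, chi> = (1/|G|) sum_C |C| * |chi(C)|^2 = (1/7)[1*|5|^2 + 1*|2*exp(-4*I*pi/7) + exp(2*I*pi/7) + 2*exp(4*I*pi/7)|^2 + 1*|2*exp(-6*I*pi/7) + 2*exp(6*I*pi/7) + exp(4*I*pi/7)|^2 + 1*|2*exp(-2*I*pi/7) + exp(6*I*pi/7) + 2*exp(2*I*pi/7)|^2 + 1*|2*exp(-2*I*pi/7) + exp(-6*I*pi/7) + 2*exp(2*I*pi/7)|^2 + 1*|exp(-4*I*pi/7) + 2*exp(-6*I*pi/7) + 2*exp(6*I*pi/7)|^2 + 1*|2*exp(-4*I*pi/7) + exp(-2*I*pi/7) + 2*exp(4*I*pi/7)|^2]
  = (1/7)[(25) + (9 + 6*exp(-6*I*pi/7) + 2*exp(-2*I*pi/7) + 2*exp(2*I*pi/7) + 6*exp(6*I*pi/7)) + (9 + 6*exp(-2*I*pi/7) + 2*exp(-4*I*pi/7) + 2*exp(4*I*pi/7) + 6*exp(2*I*pi/7)) + (9 + 6*exp(-4*I*pi/7) + 2*exp(-6*I*pi/7) + 2*exp(6*I*pi/7) + 6*exp(4*I*pi/7)) + (9 + 6*exp(-4*I*pi/7) + 2*exp(-6*I*pi/7) + 2*exp(6*I*pi/7) + 6*exp(4*I*pi/7)) + (9 + 6*exp(-2*I*pi/7) + 2*exp(-4*I*pi/7) + 2*exp(4*I*pi/7) + 6*exp(2*I*pi/7)) + (9 + 6*exp(-6*I*pi/7) + 2*exp(-2*I*pi/7) + 2*exp(2*I*pi/7) + 6*exp(6*I*pi/7))] = 63/7 = 9.
(Exp terms are combined using exp(i*s)*conj(exp(i*t)) = exp(i*(s-t)), and sums of them are collapsed using the identity that for every m > 1 the m distinct m-th roots of unity sum to 0, e.g. 1 + exp(2*I*pi/3) + exp(-2*I*pi/3) = 0.)
A character is irreducible iff <chi, chi> = 1, so this representation is reducible.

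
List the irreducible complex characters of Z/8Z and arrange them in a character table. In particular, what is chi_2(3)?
Character table of Z/8Z (irreps indexed chi_0,...,chi_7 with chi_k(m) = zeta_8^(k*m), zeta_8 = exp(2*pi*i/8)):
  irrep \ class  {0} (size 1)  {1} (size 1)    {2} (size 1)  {3} (size 1)    {4} (size 1)  {5} (size 1)    {6} (size 1)  {7} (size 1)  
  chi_0          1             1               1             1               1             1               1             1             
  chi_1          1             exp(I*pi/4)     I             exp(3*I*pi/4)   -1            exp(-3*I*pi/4)  -I            exp(-I*pi/4)  
  chi_2          1             I               -1            -I              1             I               -1            -I            
  chi_3          1             exp(3*I*pi/4)   -I            exp(I*pi/4)     -1            exp(-I*pi/4)    I             exp(-3*I*pi/4)
  chi_4          1             -1              1             -1              1             -1              1             -1            
  chi_5          1             exp(-3*I*pi/4)  I             exp(-I*pi/4)    -1            exp(I*pi/4)     -I            exp(3*I*pi/4) 
  chi_6          1             -I              -1            I               1             -I              -1            I             
  chi_7          1             exp(-I*pi/4)    -I            exp(-3*I*pi/4)  -1            exp(3*I*pi/4)   I             exp(I*pi/4)   

Spot check: chi_2(3) = zeta_8^(2*3) = zeta_8^6 = -I.

Argument: Z/8Z is abelian, so all 8 irreducible complex representations are 1-dimensional. They are given by chi_k(m) = zeta_8^(k*m) for k = 0,...,7. Row orthogonality: sum_m chi_k(m) conj(chi_l(m)) = 8 * [k = l].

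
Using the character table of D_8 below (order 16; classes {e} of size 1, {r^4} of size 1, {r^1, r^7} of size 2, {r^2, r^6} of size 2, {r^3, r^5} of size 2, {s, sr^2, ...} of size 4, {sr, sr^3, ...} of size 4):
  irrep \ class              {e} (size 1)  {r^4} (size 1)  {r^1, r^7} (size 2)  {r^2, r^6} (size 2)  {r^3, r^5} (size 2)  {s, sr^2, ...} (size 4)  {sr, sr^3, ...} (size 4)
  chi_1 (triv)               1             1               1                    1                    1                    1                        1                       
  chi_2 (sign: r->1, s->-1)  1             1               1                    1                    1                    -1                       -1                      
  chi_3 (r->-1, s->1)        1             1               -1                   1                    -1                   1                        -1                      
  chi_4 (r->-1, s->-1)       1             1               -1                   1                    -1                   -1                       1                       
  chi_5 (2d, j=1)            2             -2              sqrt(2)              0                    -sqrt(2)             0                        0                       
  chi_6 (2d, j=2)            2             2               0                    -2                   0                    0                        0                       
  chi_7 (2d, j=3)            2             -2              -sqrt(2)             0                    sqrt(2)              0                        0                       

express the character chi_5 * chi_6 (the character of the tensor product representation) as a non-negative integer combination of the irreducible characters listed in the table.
chi_5 tensor chi_6 = chi_5 + chi_7 (all other irreducibles have multiplicity 0).

Solution. The character of a tensor product is the pointwise product (chi_5 * chi_6)(C) = chi_5(C) * chi_6(C):
  {e}: (2)*(2), {r^4}: (-2)*(2), {r^1, r^7}: (sqrt(2))*(0), {r^2, r^6}: (0)*(-2), {r^3, r^5}: (-sqrt(2))*(0), {s, sr^2, ...}: (0)*(0), {sr, sr^3, ...}: (0)*(0)
so (chi_5 * chi_6) takes values
  {e} -> 4, {r^4} -> -4, {r^1, r^7} -> 0, {r^2, r^6} -> 0, {r^3, r^5} -> 0, {s, sr^2, ...} -> 0, {sr, sr^3, ...} -> 0.
Now take the inner product of this character with each irreducible chi from the table, <chi_5*chi_6, chi> = (1/16) sum_C |C| (chi_5*chi_6)(C) conj(chi(C)):
  <chi_5*chi_6, chi_1> = (1/16)[1*(4)*conj(1) + 1*(-4)*conj(1) + 2*(0)*conj(1) + 2*(0)*conj(1) + 2*(0)*conj(1) + 4*(0)*conj(1) + 4*(0)*conj(1)]
      = (1/16)[(4) + (-4) + (0) + (0) + (0) + (0) + (0)] = 0/16 = 0
  <chi_5*chi_6, chi_2> = (1/16)[1*(4)*conj(1) + 1*(-4)*conj(1) + 2*(0)*conj(1) + 2*(0)*conj(1) + 2*(0)*conj(1) + 4*(0)*conj(-1) + 4*(0)*conj(-1)]
      = (1/16)[(4) + (-4) + (0) + (0) + (0) + (0) + (0)] = 0/16 = 0
  <chi_5*chi_6, chi_3> = (1/16)[1*(4)*conj(1) + 1*(-4)*conj(1) + 2*(0)*conj(-1) + 2*(0)*conj(1) + 2*(0)*conj(-1) + 4*(0)*conj(1) + 4*(0)*conj(-1)]
      = (1/16)[(4) + (-4) + (0) + (0) + (0) + (0) + (0)] = 0/16 = 0
  <chi_5*chi_6, chi_4> = (1/16)[1*(4)*conj(1) + 1*(-4)*conj(1) + 2*(0)*conj(-1) + 2*(0)*conj(1) + 2*(0)*conj(-1) + 4*(0)*conj(-1) + 4*(0)*conj(1)]
      = (1/16)[(4) + (-4) + (0) + (0) + (0) + (0) + (0)] = 0/16 = 0
  <chi_5*chi_6, chi_5> = (1/16)[1*(4)*conj(2) + 1*(-4)*conj(-2) + 2*(0)*conj(sqrt(2)) + 2*(0)*conj(0) + 2*(0)*conj(-sqrt(2)) + 4*(0)*conj(0) + 4*(0)*conj(0)]
      = (1/16)[(8) + (8) + (0) + (0) + (0) + (0) + (0)] = 16/16 = 1
  <chi_5*chi_6, chi_6> = (1/16)[1*(4)*conj(2) + 1*(-4)*conj(2) + 2*(0)*conj(0) + 2*(0)*conj(-2) + 2*(0)*conj(0) + 4*(0)*conj(0) + 4*(0)*conj(0)]
      = (1/16)[(8) + (-8) + (0) + (0) + (0) + (0) + (0)] = 0/16 = 0
  <chi_5*chi_6, chi_7> = (1/16)[1*(4)*conj(2) + 1*(-4)*conj(-2) + 2*(0)*conj(-sqrt(2)) + 2*(0)*conj(0) + 2*(0)*conj(sqrt(2)) + 4*(0)*conj(0) + 4*(0)*conj(0)]
      = (1/16)[(8) + (8) + (0) + (0) + (0) + (0) + (0)] = 16/16 = 1
Hence the multiplicities are chi_5: 1, chi_7: 1. Dimension check: dim(chi_5)*dim(chi_6) = 2*2 = 4 and sum (mult * dim) = 1*2 + 1*2 = 4.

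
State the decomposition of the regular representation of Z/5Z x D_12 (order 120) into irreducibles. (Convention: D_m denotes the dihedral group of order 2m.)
Each irreducible V_i of dimension d_i appears with multiplicity d_i, i.e. rho_reg = (direct sum over all irreducibles V_i) d_i V_i. The irreducible dimensions for Z/5Z x D_12 are 1, 1, 1, 1, 1, 1, 1, 1, 1, 1, 1, 1, 1, 1, 1, 1, 1, 1, 1, 1, 2, 2, 2, 2, 2, 2, 2, 2, 2, 2, 2, 2, 2, 2, 2, 2, 2, 2, 2, 2, 2, 2, 2, 2, 2: 20 irreducibles of dimension 1, each with multiplicity 1; 25 irreducibles of dimension 2, each with multiplicity 2. Total dimension 20*1*1 + 25*2*2 = 120 = |G|.

Derivation: General theorem: in the regular representation of a finite group G, each irreducible appears with multiplicity equal to its dimension. Check: dim(rho_reg) = sum d_i^2 = 1 + 1 + 1 + 1 + 1 + 1 + 1 + 1 + 1 + 1 + 1 + 1 + 1 + 1 + 1 + 1 + 1 + 1 + 1 + 1 + 4 + 4 + 4 + 4 + 4 + 4 + 4 + 4 + 4 + 4 + 4 + 4 + 4 + 4 + 4 + 4 + 4 + 4 + 4 + 4 + 4 + 4 + 4 + 4 + 4 = 120 = |G|.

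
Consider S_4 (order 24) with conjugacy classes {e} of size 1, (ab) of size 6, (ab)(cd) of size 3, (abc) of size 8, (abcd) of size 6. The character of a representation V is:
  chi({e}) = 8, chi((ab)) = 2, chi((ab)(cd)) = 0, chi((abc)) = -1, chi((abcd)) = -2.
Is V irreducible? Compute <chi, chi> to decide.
Not irreducible (reducible): <chi, chi> = 5 > 1.

Working: <chi, chi> = (1/|G|) sum_C |C| * |chi(C)|^2 = (1/24)[1*|8|^2 + 6*|2|^2 + 3*|0|^2 + 8*|-1|^2 + 6*|-2|^2]
  = (1/24)[(64) + (24) + (0) + (8) + (24)] = 120/24 = 5.
A character is irreducible iff <chi, chi> = 1, so this representation is reducible.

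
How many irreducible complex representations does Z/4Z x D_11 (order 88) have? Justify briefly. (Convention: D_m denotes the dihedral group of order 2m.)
28

Argument: The number of irreducible complex representations of a finite group equals its number of conjugacy classes. For a direct product, #classes(G x H) = #classes(G) * #classes(H). Z/4Z has 4 classes (abelian), D_11 has 7 classes, so 4 * 7 = 28, so Z/4Z x D_11 (order 88) has exactly 28 irreducible complex representations.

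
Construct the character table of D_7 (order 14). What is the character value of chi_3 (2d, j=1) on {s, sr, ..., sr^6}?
Conjugacy classes: {e} of size 1, {r^1, r^6} of size 2, {r^2, r^5} of size 2, {r^3, r^4} of size 2, {s, sr, ..., sr^6} of size 7.
Character table:
  irrep \ class              {e} (size 1)  {r^1, r^6} (size 2)  {r^2, r^5} (size 2)  {r^3, r^4} (size 2)  {s, sr, ..., sr^6} (size 7)
  chi_1 (triv)               1             1                    1                    1                    1                          
  chi_2 (sign: r->1, s->-1)  1             1                    1                    1                    -1                         
  chi_3 (2d, j=1)            2             2*cos(2*pi/7)        -2*cos(3*pi/7)       -2*cos(pi/7)         0                          
  chi_4 (2d, j=2)            2             -2*cos(3*pi/7)       -2*cos(pi/7)         2*cos(2*pi/7)        0                          
  chi_5 (2d, j=3)            2             -2*cos(pi/7)         2*cos(2*pi/7)        -2*cos(3*pi/7)       0                          

Spot check: chi_3 (2d, j=1) on {s, sr, ..., sr^6} = 0.

Derivation: D_7 has order 2*7 = 14 with 5 conjugacy classes, hence 5 irreducibles. Sum of squared dims 1 + 1 + 4 + 4 + 4 = 14 = |G|. Linear characters come from the abelianisation; the 2-dimensional irreps have character r^k -> 2*cos(2*pi*j*k/7), reflections -> 0.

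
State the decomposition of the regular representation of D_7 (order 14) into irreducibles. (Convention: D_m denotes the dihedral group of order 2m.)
Each irreducible V_i of dimension d_i appears with multiplicity d_i, i.e. rho_reg = (direct sum over all irreducibles V_i) d_i V_i. The irreducible dimensions for D_7 are 1, 1, 2, 2, 2: 2 irreducibles of dimension 1, each with multiplicity 1; 3 irreducibles of dimension 2, each with multiplicity 2. Total dimension 2*1*1 + 3*2*2 = 14 = |G|.

Solution. General theorem: in the regular representation of a finite group G, each irreducible appears with multiplicity equal to its dimension. Check: dim(rho_reg) = sum d_i^2 = 1 + 1 + 4 + 4 + 4 = 14 = |G|.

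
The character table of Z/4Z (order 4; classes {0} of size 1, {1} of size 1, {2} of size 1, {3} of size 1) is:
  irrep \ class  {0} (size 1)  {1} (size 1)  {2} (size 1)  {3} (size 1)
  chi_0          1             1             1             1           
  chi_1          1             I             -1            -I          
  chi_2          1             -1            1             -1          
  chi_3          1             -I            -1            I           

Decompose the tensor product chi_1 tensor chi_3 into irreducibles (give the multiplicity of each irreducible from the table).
chi_1 tensor chi_3 = chi_0 (all other irreducibles have multiplicity 0).

The character of a tensor product is the pointwise product (chi_1 * chi_3)(C) = chi_1(C) * chi_3(C):
  {0}: (1)*(1), {1}: (I)*(-I), {2}: (-1)*(-1), {3}: (-I)*(I)
so (chi_1 * chi_3) takes values
  {0} -> 1, {1} -> 1, {2} -> 1, {3} -> 1.
Now take the inner product of this character with each irreducible chi from the table, <chi_1*chi_3, chi> = (1/4) sum_C |C| (chi_1*chi_3)(C) conj(chi(C)):
  <chi_1*chi_3, chi_0> = (1/4)[1*(1)*conj(1) + 1*(1)*conj(1) + 1*(1)*conj(1) + 1*(1)*conj(1)]
      = (1/4)[(1) + (1) + (1) + (1)] = 4/4 = 1
  <chi_1*chi_3, chi_1> = (1/4)[1*(1)*conj(1) + 1*(1)*conj(I) + 1*(1)*conj(-1) + 1*(1)*conj(-I)]
      = (1/4)[(1) + (-I) + (-1) + (I)] = 0/4 = 0
  <chi_1*chi_3, chi_2> = (1/4)[1*(1)*conj(1) + 1*(1)*conj(-1) + 1*(1)*conj(1) + 1*(1)*conj(-1)]
      = (1/4)[(1) + (-1) + (1) + (-1)] = 0/4 = 0
  <chi_1*chi_3, chi_3> = (1/4)[1*(1)*conj(1) + 1*(1)*conj(-I) + 1*(1)*conj(-1) + 1*(1)*conj(I)]
      = (1/4)[(1) + (I) + (-1) + (-I)] = 0/4 = 0
(Exp terms are combined using exp(i*s)*conj(exp(i*t)) = exp(i*(s-t)), and sums of them are collapsed using the identity that for every m > 1 the m distinct m-th roots of unity sum to 0, e.g. 1 + exp(2*I*pi/3) + exp(-2*I*pi/3) = 0.)
Hence the multiplicities are chi_0: 1. Dimension check: dim(chi_1)*dim(chi_3) = 1*1 = 1 and sum (mult * dim) = 1*1 = 1.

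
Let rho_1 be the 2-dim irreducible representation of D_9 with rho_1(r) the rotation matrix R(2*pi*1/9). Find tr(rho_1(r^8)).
chi_{rho_1}(r^8) = 2*cos(2*pi*1*8/9) = 2*cos(2*pi/9)

Argument: rho_1(r^8) is rotation by angle 2*pi*1*8/9, whose trace is 2*cos(2*pi*1*8/9) = 2*cos(2*pi/9).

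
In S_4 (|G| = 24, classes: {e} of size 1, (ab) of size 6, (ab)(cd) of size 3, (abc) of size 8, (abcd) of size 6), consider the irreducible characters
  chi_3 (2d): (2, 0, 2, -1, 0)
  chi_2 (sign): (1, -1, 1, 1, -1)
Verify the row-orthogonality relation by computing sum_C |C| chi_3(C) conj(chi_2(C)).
Sum = 0; so <chi_3, chi_2> = 0 (distinct irreducibles are orthogonal).

Why: Compute term by term over conjugacy classes (|C| * chi_3(C) * conj(chi_2(C))):
  1*(2)*conj(1) + 6*(0)*conj(-1) + 3*(2)*conj(1) + 8*(-1)*conj(1) + 6*(0)*conj(-1)
  = (2) + (0) + (6) + (-8) + (0)
  = 0.
Dividing by |G| = 24 gives 0/24 = 0, matching the row-orthogonality relation <chi_3, chi_2> = [chi_3 = chi_2].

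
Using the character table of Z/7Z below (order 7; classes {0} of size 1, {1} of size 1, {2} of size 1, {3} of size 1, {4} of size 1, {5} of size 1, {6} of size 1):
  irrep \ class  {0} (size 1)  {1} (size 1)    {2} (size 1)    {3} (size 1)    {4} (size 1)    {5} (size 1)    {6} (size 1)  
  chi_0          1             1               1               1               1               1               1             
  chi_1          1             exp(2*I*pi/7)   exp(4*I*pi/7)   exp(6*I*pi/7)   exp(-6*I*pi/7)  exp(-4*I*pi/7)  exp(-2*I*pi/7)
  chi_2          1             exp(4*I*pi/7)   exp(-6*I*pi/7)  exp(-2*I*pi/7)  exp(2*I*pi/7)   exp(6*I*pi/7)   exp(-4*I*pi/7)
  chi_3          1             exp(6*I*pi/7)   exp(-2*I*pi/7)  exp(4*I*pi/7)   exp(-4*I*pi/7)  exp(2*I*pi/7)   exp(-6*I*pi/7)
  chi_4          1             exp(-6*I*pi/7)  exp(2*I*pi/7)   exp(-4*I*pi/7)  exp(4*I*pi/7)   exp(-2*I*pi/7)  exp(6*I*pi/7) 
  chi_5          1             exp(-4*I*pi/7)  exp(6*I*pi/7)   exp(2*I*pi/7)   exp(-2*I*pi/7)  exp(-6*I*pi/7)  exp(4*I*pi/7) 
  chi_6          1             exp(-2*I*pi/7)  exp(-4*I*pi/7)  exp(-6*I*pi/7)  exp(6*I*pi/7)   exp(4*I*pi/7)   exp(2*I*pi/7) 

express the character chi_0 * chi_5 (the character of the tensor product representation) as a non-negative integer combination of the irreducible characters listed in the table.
chi_0 tensor chi_5 = chi_5 (all other irreducibles have multiplicity 0).

Reasoning: The character of a tensor product is the pointwise product (chi_0 * chi_5)(C) = chi_0(C) * chi_5(C):
  {0}: (1)*(1), {1}: (1)*(exp(-4*I*pi/7)), {2}: (1)*(exp(6*I*pi/7)), {3}: (1)*(exp(2*I*pi/7)), {4}: (1)*(exp(-2*I*pi/7)), {5}: (1)*(exp(-6*I*pi/7)), {6}: (1)*(exp(4*I*pi/7))
so (chi_0 * chi_5) takes values
  {0} -> 1, {1} -> exp(-4*I*pi/7), {2} -> exp(6*I*pi/7), {3} -> exp(2*I*pi/7), {4} -> exp(-2*I*pi/7), {5} -> exp(-6*I*pi/7), {6} -> exp(4*I*pi/7).
Now take the inner product of this character with each irreducible chi from the table, <chi_0*chi_5, chi> = (1/7) sum_C |C| (chi_0*chi_5)(C) conj(chi(C)):
  <chi_0*chi_5, chi_0> = (1/7)[1*(1)*conj(1) + 1*(exp(-4*I*pi/7))*conj(1) + 1*(exp(6*I*pi/7))*conj(1) + 1*(exp(2*I*pi/7))*conj(1) + 1*(exp(-2*I*pi/7))*conj(1) + 1*(exp(-6*I*pi/7))*conj(1) + 1*(exp(4*I*pi/7))*conj(1)]
      = (1/7)[(1) + (exp(-4*I*pi/7)) + (exp(6*I*pi/7)) + (exp(2*I*pi/7)) + (exp(-2*I*pi/7)) + (exp(-6*I*pi/7)) + (exp(4*I*pi/7))] = 0/7 = 0
  <chi_0*chi_5, chi_1> = (1/7)[1*(1)*conj(1) + 1*(exp(-4*I*pi/7))*conj(exp(2*I*pi/7)) + 1*(exp(6*I*pi/7))*conj(exp(4*I*pi/7)) + 1*(exp(2*I*pi/7))*conj(exp(6*I*pi/7)) + 1*(exp(-2*I*pi/7))*conj(exp(-6*I*pi/7)) + 1*(exp(-6*I*pi/7))*conj(exp(-4*I*pi/7)) + 1*(exp(4*I*pi/7))*conj(exp(-2*I*pi/7))]
      = (1/7)[(1) + (exp(-6*I*pi/7)) + (exp(2*I*pi/7)) + (exp(-4*I*pi/7)) + (exp(4*I*pi/7)) + (exp(-2*I*pi/7)) + (exp(6*I*pi/7))] = 0/7 = 0
  <chi_0*chi_5, chi_2> = (1/7)[1*(1)*conj(1) + 1*(exp(-4*I*pi/7))*conj(exp(4*I*pi/7)) + 1*(exp(6*I*pi/7))*conj(exp(-6*I*pi/7)) + 1*(exp(2*I*pi/7))*conj(exp(-2*I*pi/7)) + 1*(exp(-2*I*pi/7))*conj(exp(2*I*pi/7)) + 1*(exp(-6*I*pi/7))*conj(exp(6*I*pi/7)) + 1*(exp(4*I*pi/7))*conj(exp(-4*I*pi/7))]
      = (1/7)[(1) + (exp(6*I*pi/7)) + (exp(-2*I*pi/7)) + (exp(4*I*pi/7)) + (exp(-4*I*pi/7)) + (exp(2*I*pi/7)) + (exp(-6*I*pi/7))] = 0/7 = 0
  <chi_0*chi_5, chi_3> = (1/7)[1*(1)*conj(1) + 1*(exp(-4*I*pi/7))*conj(exp(6*I*pi/7)) + 1*(exp(6*I*pi/7))*conj(exp(-2*I*pi/7)) + 1*(exp(2*I*pi/7))*conj(exp(4*I*pi/7)) + 1*(exp(-2*I*pi/7))*conj(exp(-4*I*pi/7)) + 1*(exp(-6*I*pi/7))*conj(exp(2*I*pi/7)) + 1*(exp(4*I*pi/7))*conj(exp(-6*I*pi/7))]
      = (1/7)[(1) + (exp(4*I*pi/7)) + (exp(-6*I*pi/7)) + (exp(-2*I*pi/7)) + (exp(2*I*pi/7)) + (exp(6*I*pi/7)) + (exp(-4*I*pi/7))] = 0/7 = 0
  <chi_0*chi_5, chi_4> = (1/7)[1*(1)*conj(1) + 1*(exp(-4*I*pi/7))*conj(exp(-6*I*pi/7)) + 1*(exp(6*I*pi/7))*conj(exp(2*I*pi/7)) + 1*(exp(2*I*pi/7))*conj(exp(-4*I*pi/7)) + 1*(exp(-2*I*pi/7))*conj(exp(4*I*pi/7)) + 1*(exp(-6*I*pi/7))*conj(exp(-2*I*pi/7)) + 1*(exp(4*I*pi/7))*conj(exp(6*I*pi/7))]
      = (1/7)[(1) + (exp(2*I*pi/7)) + (exp(4*I*pi/7)) + (exp(6*I*pi/7)) + (exp(-6*I*pi/7)) + (exp(-4*I*pi/7)) + (exp(-2*I*pi/7))] = 0/7 = 0
  <chi_0*chi_5, chi_5> = (1/7)[1*(1)*conj(1) + 1*(exp(-4*I*pi/7))*conj(exp(-4*I*pi/7)) + 1*(exp(6*I*pi/7))*conj(exp(6*I*pi/7)) + 1*(exp(2*I*pi/7))*conj(exp(2*I*pi/7)) + 1*(exp(-2*I*pi/7))*conj(exp(-2*I*pi/7)) + 1*(exp(-6*I*pi/7))*conj(exp(-6*I*pi/7)) + 1*(exp(4*I*pi/7))*conj(exp(4*I*pi/7))]
      = (1/7)[(1) + (1) + (1) + (1) + (1) + (1) + (1)] = 7/7 = 1
  <chi_0*chi_5, chi_6> = (1/7)[1*(1)*conj(1) + 1*(exp(-4*I*pi/7))*conj(exp(-2*I*pi/7)) + 1*(exp(6*I*pi/7))*conj(exp(-4*I*pi/7)) + 1*(exp(2*I*pi/7))*conj(exp(-6*I*pi/7)) + 1*(exp(-2*I*pi/7))*conj(exp(6*I*pi/7)) + 1*(exp(-6*I*pi/7))*conj(exp(4*I*pi/7)) + 1*(exp(4*I*pi/7))*conj(exp(2*I*pi/7))]
      = (1/7)[(1) + (exp(-2*I*pi/7)) + (exp(-4*I*pi/7)) + (exp(-6*I*pi/7)) + (exp(6*I*pi/7)) + (exp(4*I*pi/7)) + (exp(2*I*pi/7))] = 0/7 = 0
(Exp terms are combined using exp(i*s)*conj(exp(i*t)) = exp(i*(s-t)), and sums of them are collapsed using the identity that for every m > 1 the m distinct m-th roots of unity sum to 0, e.g. 1 + exp(2*I*pi/3) + exp(-2*I*pi/3) = 0.)
Hence the multiplicities are chi_5: 1. Dimension check: dim(chi_0)*dim(chi_5) = 1*1 = 1 and sum (mult * dim) = 1*1 = 1.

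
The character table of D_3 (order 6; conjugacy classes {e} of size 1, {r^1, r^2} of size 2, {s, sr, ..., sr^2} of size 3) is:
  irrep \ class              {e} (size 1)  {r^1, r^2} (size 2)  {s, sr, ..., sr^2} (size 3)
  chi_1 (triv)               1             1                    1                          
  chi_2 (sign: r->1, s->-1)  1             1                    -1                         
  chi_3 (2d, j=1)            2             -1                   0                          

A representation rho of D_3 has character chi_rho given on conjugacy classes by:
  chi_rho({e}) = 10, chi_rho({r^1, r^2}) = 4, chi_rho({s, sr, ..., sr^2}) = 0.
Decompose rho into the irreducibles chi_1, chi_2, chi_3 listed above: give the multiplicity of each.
Multiplicities: chi_1: 3, chi_2: 3, chi_3: 2.

Proof sketch: Use <chi_rho, chi> = (1/|G|) sum_C |C| * chi_rho(C) * conj(chi(C)) with |G| = 6 for each irreducible chi in the table:
  <chi_rho, chi_1> = (1/6)[1*(10)*conj(1) + 2*(4)*conj(1) + 3*(0)*conj(1)]
      = (1/6)[(10) + (8) + (0)] = 18/6 = 3
  <chi_rho, chi_2> = (1/6)[1*(10)*conj(1) + 2*(4)*conj(1) + 3*(0)*conj(-1)]
      = (1/6)[(10) + (8) + (0)] = 18/6 = 3
  <chi_rho, chi_3> = (1/6)[1*(10)*conj(2) + 2*(4)*conj(-1) + 3*(0)*conj(0)]
      = (1/6)[(20) + (-8) + (0)] = 12/6 = 2
Dimension check: dim(rho) = sum (mult * dim) = 3*1 + 3*1 + 2*2 = 10 = chi_rho(e) = 10.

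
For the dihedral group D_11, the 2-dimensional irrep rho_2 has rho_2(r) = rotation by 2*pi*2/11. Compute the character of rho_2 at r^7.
chi_{rho_2}(r^7) = 2*cos(2*pi*2*7/11) = -2*cos(5*pi/11)

Details: rho_2(r^7) is rotation by angle 2*pi*2*7/11, whose trace is 2*cos(2*pi*2*7/11) = -2*cos(5*pi/11).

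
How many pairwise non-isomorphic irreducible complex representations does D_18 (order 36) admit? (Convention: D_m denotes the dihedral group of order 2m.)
12

Details: The number of irreducible complex representations of a finite group equals its number of conjugacy classes. D_18 has 12 conjugacy classes (n/2 + 3 for n even), so D_18 (order 36) has exactly 12 irreducible complex representations.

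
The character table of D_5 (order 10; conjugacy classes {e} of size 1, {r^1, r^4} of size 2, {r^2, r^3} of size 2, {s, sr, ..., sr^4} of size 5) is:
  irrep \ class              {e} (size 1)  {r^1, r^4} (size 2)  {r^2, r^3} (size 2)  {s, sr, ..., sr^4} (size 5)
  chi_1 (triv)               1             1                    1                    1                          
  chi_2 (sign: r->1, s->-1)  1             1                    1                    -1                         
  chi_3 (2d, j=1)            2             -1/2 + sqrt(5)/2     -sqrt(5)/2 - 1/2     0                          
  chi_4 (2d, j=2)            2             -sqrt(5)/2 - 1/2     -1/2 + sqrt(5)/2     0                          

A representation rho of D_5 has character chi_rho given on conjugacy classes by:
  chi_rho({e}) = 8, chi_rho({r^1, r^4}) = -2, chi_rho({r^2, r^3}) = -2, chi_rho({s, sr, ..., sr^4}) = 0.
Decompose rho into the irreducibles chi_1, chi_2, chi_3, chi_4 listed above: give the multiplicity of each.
Multiplicities: chi_1: 0, chi_2: 0, chi_3: 2, chi_4: 2.

Solution. Use <chi_rho, chi> = (1/|G|) sum_C |C| * chi_rho(C) * conj(chi(C)) with |G| = 10 for each irreducible chi in the table:
  <chi_rho, chi_1> = (1/10)[1*(8)*conj(1) + 2*(-2)*conj(1) + 2*(-2)*conj(1) + 5*(0)*conj(1)]
      = (1/10)[(8) + (-4) + (-4) + (0)] = 0/10 = 0
  <chi_rho, chi_2> = (1/10)[1*(8)*conj(1) + 2*(-2)*conj(1) + 2*(-2)*conj(1) + 5*(0)*conj(-1)]
      = (1/10)[(8) + (-4) + (-4) + (0)] = 0/10 = 0
  <chi_rho, chi_3> = (1/10)[1*(8)*conj(2) + 2*(-2)*conj(-1/2 + sqrt(5)/2) + 2*(-2)*conj(-sqrt(5)/2 - 1/2) + 5*(0)*conj(0)]
      = (1/10)[(16) + (2 - 2*sqrt(5)) + (2 + 2*sqrt(5)) + (0)] = 20/10 = 2
  <chi_rho, chi_4> = (1/10)[1*(8)*conj(2) + 2*(-2)*conj(-sqrt(5)/2 - 1/2) + 2*(-2)*conj(-1/2 + sqrt(5)/2) + 5*(0)*conj(0)]
      = (1/10)[(16) + (2 + 2*sqrt(5)) + (2 - 2*sqrt(5)) + (0)] = 20/10 = 2
Dimension check: dim(rho) = sum (mult * dim) = 0*1 + 0*1 + 2*2 + 2*2 = 8 = chi_rho(e) = 8.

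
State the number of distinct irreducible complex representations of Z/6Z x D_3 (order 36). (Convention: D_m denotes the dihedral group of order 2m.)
18

Derivation: The number of irreducible complex representations of a finite group equals its number of conjugacy classes. For a direct product, #classes(G x H) = #classes(G) * #classes(H). Z/6Z has 6 classes (abelian), D_3 has 3 classes, so 6 * 3 = 18, so Z/6Z x D_3 (order 36) has exactly 18 irreducible complex representations.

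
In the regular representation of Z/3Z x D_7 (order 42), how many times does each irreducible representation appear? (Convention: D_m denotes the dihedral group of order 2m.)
Each irreducible V_i of dimension d_i appears with multiplicity d_i, i.e. rho_reg = (direct sum over all irreducibles V_i) d_i V_i. The irreducible dimensions for Z/3Z x D_7 are 1, 1, 1, 1, 1, 1, 2, 2, 2, 2, 2, 2, 2, 2, 2: 6 irreducibles of dimension 1, each with multiplicity 1; 9 irreducibles of dimension 2, each with multiplicity 2. Total dimension 6*1*1 + 9*2*2 = 42 = |G|.

Justification: General theorem: in the regular representation of a finite group G, each irreducible appears with multiplicity equal to its dimension. Check: dim(rho_reg) = sum d_i^2 = 1 + 1 + 1 + 1 + 1 + 1 + 4 + 4 + 4 + 4 + 4 + 4 + 4 + 4 + 4 = 42 = |G|.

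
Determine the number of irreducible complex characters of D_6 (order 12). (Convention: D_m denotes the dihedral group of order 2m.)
6

Proof sketch: The number of irreducible complex representations of a finite group equals its number of conjugacy classes. D_6 has 6 conjugacy classes (n/2 + 3 for n even), so D_6 (order 12) has exactly 6 irreducible complex representations.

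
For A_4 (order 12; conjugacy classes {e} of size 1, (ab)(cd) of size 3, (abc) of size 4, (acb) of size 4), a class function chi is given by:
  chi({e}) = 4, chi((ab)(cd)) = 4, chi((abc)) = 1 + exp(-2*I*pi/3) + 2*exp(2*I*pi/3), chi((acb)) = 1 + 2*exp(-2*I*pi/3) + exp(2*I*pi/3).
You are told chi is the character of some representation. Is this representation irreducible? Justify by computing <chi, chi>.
Not irreducible (reducible): <chi, chi> = 6 > 1.

<chi, chi> = (1/|G|) sum_C |C| * |chi(C)|^2 = (1/12)[1*|4|^2 + 3*|4|^2 + 4*|1 + exp(-2*I*pi/3) + 2*exp(2*I*pi/3)|^2 + 4*|1 + 2*exp(-2*I*pi/3) + exp(2*I*pi/3)|^2]
  = (1/12)[(16) + (48) + (4) + (4)] = 72/12 = 6.
(Exp terms are combined using exp(i*s)*conj(exp(i*t)) = exp(i*(s-t)), and sums of them are collapsed using the identity that for every m > 1 the m distinct m-th roots of unity sum to 0, e.g. 1 + exp(2*I*pi/3) + exp(-2*I*pi/3) = 0.)
A character is irreducible iff <chi, chi> = 1, so this representation is reducible.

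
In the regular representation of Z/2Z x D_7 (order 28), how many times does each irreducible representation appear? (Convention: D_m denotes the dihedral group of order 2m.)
Each irreducible V_i of dimension d_i appears with multiplicity d_i, i.e. rho_reg = (direct sum over all irreducibles V_i) d_i V_i. The irreducible dimensions for Z/2Z x D_7 are 1, 1, 1, 1, 2, 2, 2, 2, 2, 2: 4 irreducibles of dimension 1, each with multiplicity 1; 6 irreducibles of dimension 2, each with multiplicity 2. Total dimension 4*1*1 + 6*2*2 = 28 = |G|.

Details: General theorem: in the regular representation of a finite group G, each irreducible appears with multiplicity equal to its dimension. Check: dim(rho_reg) = sum d_i^2 = 1 + 1 + 1 + 1 + 4 + 4 + 4 + 4 + 4 + 4 = 28 = |G|.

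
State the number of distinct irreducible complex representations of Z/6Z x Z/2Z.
12

Working: The number of irreducible complex representations of a finite group equals its number of conjugacy classes. Z/6Z x Z/2Z is abelian of order 12, so every element is its own conjugacy class: 12 classes, so Z/6Z x Z/2Z (order 12) has exactly 12 irreducible complex representations.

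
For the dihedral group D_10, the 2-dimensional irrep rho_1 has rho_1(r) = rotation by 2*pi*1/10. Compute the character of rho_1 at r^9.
chi_{rho_1}(r^9) = 2*cos(2*pi*1*9/10) = 1/2 + sqrt(5)/2

Justification: rho_1(r^9) is rotation by angle 2*pi*1*9/10, whose trace is 2*cos(2*pi*1*9/10) = 1/2 + sqrt(5)/2.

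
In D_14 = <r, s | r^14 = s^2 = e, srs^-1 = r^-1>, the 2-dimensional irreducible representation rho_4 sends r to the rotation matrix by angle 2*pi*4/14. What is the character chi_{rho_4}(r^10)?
chi_{rho_4}(r^10) = 2*cos(2*pi*4*10/14) = 2*cos(2*pi/7)

Working: rho_4(r^10) is rotation by angle 2*pi*4*10/14, whose trace is 2*cos(2*pi*4*10/14) = 2*cos(2*pi/7).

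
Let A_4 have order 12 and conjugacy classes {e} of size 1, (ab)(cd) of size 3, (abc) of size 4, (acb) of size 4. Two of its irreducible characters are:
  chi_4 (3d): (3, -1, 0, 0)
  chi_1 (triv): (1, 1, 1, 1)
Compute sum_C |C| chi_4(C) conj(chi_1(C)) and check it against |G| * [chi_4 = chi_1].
Sum = 0; so <chi_4, chi_1> = 0 (distinct irreducibles are orthogonal).

Justification: Compute term by term over conjugacy classes (|C| * chi_4(C) * conj(chi_1(C))):
  1*(3)*conj(1) + 3*(-1)*conj(1) + 4*(0)*conj(1) + 4*(0)*conj(1)
  = (3) + (-3) + (0) + (0)
  = 0.
(Exp terms are combined using exp(i*s)*conj(exp(i*t)) = exp(i*(s-t)), and sums of them are collapsed using the identity that for every m > 1 the m distinct m-th roots of unity sum to 0, e.g. 1 + exp(2*I*pi/3) + exp(-2*I*pi/3) = 0.)
Dividing by |G| = 12 gives 0/12 = 0, matching the row-orthogonality relation <chi_4, chi_1> = [chi_4 = chi_1].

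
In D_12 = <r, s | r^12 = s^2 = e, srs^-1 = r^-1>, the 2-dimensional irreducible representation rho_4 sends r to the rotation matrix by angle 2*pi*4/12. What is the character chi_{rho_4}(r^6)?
chi_{rho_4}(r^6) = 2*cos(2*pi*4*6/12) = 2

Explanation: rho_4(r^6) is rotation by angle 2*pi*4*6/12, whose trace is 2*cos(2*pi*4*6/12) = 2.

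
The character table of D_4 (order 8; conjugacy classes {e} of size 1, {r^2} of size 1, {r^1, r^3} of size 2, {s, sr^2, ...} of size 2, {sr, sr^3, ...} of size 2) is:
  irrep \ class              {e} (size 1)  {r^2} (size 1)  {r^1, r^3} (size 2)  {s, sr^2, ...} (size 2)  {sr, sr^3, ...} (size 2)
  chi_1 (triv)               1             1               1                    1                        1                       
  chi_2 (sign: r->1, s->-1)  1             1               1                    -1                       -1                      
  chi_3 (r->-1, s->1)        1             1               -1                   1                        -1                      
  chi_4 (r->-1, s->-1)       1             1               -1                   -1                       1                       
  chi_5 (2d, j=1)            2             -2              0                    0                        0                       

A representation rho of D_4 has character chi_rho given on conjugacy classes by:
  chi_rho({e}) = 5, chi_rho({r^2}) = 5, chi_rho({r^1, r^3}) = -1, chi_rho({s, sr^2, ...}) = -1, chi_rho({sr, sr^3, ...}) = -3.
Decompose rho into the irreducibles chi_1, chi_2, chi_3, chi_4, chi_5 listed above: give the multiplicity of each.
Multiplicities: chi_1: 0, chi_2: 2, chi_3: 2, chi_4: 1, chi_5: 0.

Details: Use <chi_rho, chi> = (1/|G|) sum_C |C| * chi_rho(C) * conj(chi(C)) with |G| = 8 for each irreducible chi in the table:
  <chi_rho, chi_1> = (1/8)[1*(5)*conj(1) + 1*(5)*conj(1) + 2*(-1)*conj(1) + 2*(-1)*conj(1) + 2*(-3)*conj(1)]
      = (1/8)[(5) + (5) + (-2) + (-2) + (-6)] = 0/8 = 0
  <chi_rho, chi_2> = (1/8)[1*(5)*conj(1) + 1*(5)*conj(1) + 2*(-1)*conj(1) + 2*(-1)*conj(-1) + 2*(-3)*conj(-1)]
      = (1/8)[(5) + (5) + (-2) + (2) + (6)] = 16/8 = 2
  <chi_rho, chi_3> = (1/8)[1*(5)*conj(1) + 1*(5)*conj(1) + 2*(-1)*conj(-1) + 2*(-1)*conj(1) + 2*(-3)*conj(-1)]
      = (1/8)[(5) + (5) + (2) + (-2) + (6)] = 16/8 = 2
  <chi_rho, chi_4> = (1/8)[1*(5)*conj(1) + 1*(5)*conj(1) + 2*(-1)*conj(-1) + 2*(-1)*conj(-1) + 2*(-3)*conj(1)]
      = (1/8)[(5) + (5) + (2) + (2) + (-6)] = 8/8 = 1
  <chi_rho, chi_5> = (1/8)[1*(5)*conj(2) + 1*(5)*conj(-2) + 2*(-1)*conj(0) + 2*(-1)*conj(0) + 2*(-3)*conj(0)]
      = (1/8)[(10) + (-10) + (0) + (0) + (0)] = 0/8 = 0
Dimension check: dim(rho) = sum (mult * dim) = 0*1 + 2*1 + 2*1 + 1*1 + 0*2 = 5 = chi_rho(e) = 5.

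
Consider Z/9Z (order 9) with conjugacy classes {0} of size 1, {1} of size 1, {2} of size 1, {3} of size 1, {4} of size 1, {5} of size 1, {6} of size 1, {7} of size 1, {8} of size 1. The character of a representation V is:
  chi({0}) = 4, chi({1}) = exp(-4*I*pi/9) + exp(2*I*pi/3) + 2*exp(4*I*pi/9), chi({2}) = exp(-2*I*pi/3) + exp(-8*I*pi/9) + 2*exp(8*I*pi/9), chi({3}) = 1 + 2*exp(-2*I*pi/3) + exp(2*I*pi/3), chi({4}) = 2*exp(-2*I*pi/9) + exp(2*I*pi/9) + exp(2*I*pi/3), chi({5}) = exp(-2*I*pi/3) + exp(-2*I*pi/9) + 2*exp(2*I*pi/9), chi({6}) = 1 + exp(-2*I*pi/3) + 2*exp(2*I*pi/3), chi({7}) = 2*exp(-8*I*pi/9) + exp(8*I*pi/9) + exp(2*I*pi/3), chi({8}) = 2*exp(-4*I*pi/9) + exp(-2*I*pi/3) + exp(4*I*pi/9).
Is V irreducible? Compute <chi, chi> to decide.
Not irreducible (reducible): <chi, chi> = 6 > 1.

Argument: <chi, chi> = (1/|G|) sum_C |C| * |chi(C)|^2 = (1/9)[1*|4|^2 + 1*|exp(-4*I*pi/9) + exp(2*I*pi/3) + 2*exp(4*I*pi/9)|^2 + 1*|exp(-2*I*pi/3) + exp(-8*I*pi/9) + 2*exp(8*I*pi/9)|^2 + 1*|1 + 2*exp(-2*I*pi/3) + exp(2*I*pi/3)|^2 + 1*|2*exp(-2*I*pi/9) + exp(2*I*pi/9) + exp(2*I*pi/3)|^2 + 1*|exp(-2*I*pi/3) + exp(-2*I*pi/9) + 2*exp(2*I*pi/9)|^2 + 1*|1 + exp(-2*I*pi/3) + 2*exp(2*I*pi/3)|^2 + 1*|2*exp(-8*I*pi/9) + exp(8*I*pi/9) + exp(2*I*pi/3)|^2 + 1*|2*exp(-4*I*pi/9) + exp(-2*I*pi/3) + exp(4*I*pi/9)|^2]
  = (1/9)[(16) + (6 + 2*exp(-2*I*pi/9) + 3*exp(-8*I*pi/9) + 3*exp(8*I*pi/9) + 2*exp(2*I*pi/9)) + (6 + 2*exp(-4*I*pi/9) + 3*exp(-2*I*pi/9) + 3*exp(2*I*pi/9) + 2*exp(4*I*pi/9)) + (1) + (6 + 3*exp(-4*I*pi/9) + 2*exp(-8*I*pi/9) + 2*exp(8*I*pi/9) + 3*exp(4*I*pi/9)) + (6 + 3*exp(-4*I*pi/9) + 2*exp(-8*I*pi/9) + 2*exp(8*I*pi/9) + 3*exp(4*I*pi/9)) + (1) + (6 + 2*exp(-4*I*pi/9) + 3*exp(-2*I*pi/9) + 3*exp(2*I*pi/9) + 2*exp(4*I*pi/9)) + (6 + 2*exp(-2*I*pi/9) + 3*exp(-8*I*pi/9) + 3*exp(8*I*pi/9) + 2*exp(2*I*pi/9))] = 54/9 = 6.
(Exp terms are combined using exp(i*s)*conj(exp(i*t)) = exp(i*(s-t)), and sums of them are collapsed using the identity that for every m > 1 the m distinct m-th roots of unity sum to 0, e.g. 1 + exp(2*I*pi/3) + exp(-2*I*pi/3) = 0.)
A character is irreducible iff <chi, chi> = 1, so this representation is reducible.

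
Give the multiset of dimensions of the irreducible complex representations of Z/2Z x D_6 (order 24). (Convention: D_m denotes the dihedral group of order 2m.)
Dimensions: 1, 1, 1, 1, 1, 1, 1, 1, 2, 2, 2, 2

Working: There are 12 irreducibles (= number of conjugacy classes). Their dimensions d_i satisfy sum d_i^2 = |G| = 24: 1 + 1 + 1 + 1 + 1 + 1 + 1 + 1 + 4 + 4 + 4 + 4 = 24. (For the product with Z/2Z: each of the 2 1-dim characters of Z/2Z tensors with each irrep of D_6, giving 2 copies of each D_6-dimension.)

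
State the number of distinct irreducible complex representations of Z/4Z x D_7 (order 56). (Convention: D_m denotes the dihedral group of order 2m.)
20

Reasoning: The number of irreducible complex representations of a finite group equals its number of conjugacy classes. For a direct product, #classes(G x H) = #classes(G) * #classes(H). Z/4Z has 4 classes (abelian), D_7 has 5 classes, so 4 * 5 = 20, so Z/4Z x D_7 (order 56) has exactly 20 irreducible complex representations.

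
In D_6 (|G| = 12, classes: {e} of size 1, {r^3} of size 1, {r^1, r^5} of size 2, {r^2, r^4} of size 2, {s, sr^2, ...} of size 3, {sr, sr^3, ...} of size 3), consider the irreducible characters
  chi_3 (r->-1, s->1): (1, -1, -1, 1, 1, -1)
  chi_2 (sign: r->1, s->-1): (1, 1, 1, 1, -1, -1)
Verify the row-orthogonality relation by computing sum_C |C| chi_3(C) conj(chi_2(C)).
Sum = 0; so <chi_3, chi_2> = 0 (distinct irreducibles are orthogonal).

Solution. Compute term by term over conjugacy classes (|C| * chi_3(C) * conj(chi_2(C))):
  1*(1)*conj(1) + 1*(-1)*conj(1) + 2*(-1)*conj(1) + 2*(1)*conj(1) + 3*(1)*conj(-1) + 3*(-1)*conj(-1)
  = (1) + (-1) + (-2) + (2) + (-3) + (3)
  = 0.
Dividing by |G| = 12 gives 0/12 = 0, matching the row-orthogonality relation <chi_3, chi_2> = [chi_3 = chi_2].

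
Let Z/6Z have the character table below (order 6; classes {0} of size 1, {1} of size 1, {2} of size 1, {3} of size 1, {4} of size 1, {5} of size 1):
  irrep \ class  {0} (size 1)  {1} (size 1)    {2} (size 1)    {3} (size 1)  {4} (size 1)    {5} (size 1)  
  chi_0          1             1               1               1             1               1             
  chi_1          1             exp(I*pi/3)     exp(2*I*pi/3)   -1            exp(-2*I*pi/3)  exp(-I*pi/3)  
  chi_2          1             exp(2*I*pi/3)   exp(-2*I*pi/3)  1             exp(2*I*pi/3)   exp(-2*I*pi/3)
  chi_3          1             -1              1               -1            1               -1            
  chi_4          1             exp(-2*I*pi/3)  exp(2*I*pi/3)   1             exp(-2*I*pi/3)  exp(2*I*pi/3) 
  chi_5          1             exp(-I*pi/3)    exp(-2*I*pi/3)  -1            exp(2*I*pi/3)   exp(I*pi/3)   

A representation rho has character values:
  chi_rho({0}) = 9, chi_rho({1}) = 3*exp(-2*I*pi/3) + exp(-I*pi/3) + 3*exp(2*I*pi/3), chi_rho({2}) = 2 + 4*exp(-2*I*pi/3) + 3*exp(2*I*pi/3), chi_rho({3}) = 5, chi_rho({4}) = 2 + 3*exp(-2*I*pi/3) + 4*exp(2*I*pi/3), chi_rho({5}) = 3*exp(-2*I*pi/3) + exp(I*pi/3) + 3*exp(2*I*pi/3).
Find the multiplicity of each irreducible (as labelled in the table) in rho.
Multiplicities: chi_0: 1, chi_1: 0, chi_2: 3, chi_3: 1, chi_4: 3, chi_5: 1.

Details: Use <chi_rho, chi> = (1/|G|) sum_C |C| * chi_rho(C) * conj(chi(C)) with |G| = 6 for each irreducible chi in the table:
  <chi_rho, chi_0> = (1/6)[1*(9)*conj(1) + 1*(3*exp(-2*I*pi/3) + exp(-I*pi/3) + 3*exp(2*I*pi/3))*conj(1) + 1*(2 + 4*exp(-2*I*pi/3) + 3*exp(2*I*pi/3))*conj(1) + 1*(5)*conj(1) + 1*(2 + 3*exp(-2*I*pi/3) + 4*exp(2*I*pi/3))*conj(1) + 1*(3*exp(-2*I*pi/3) + exp(I*pi/3) + 3*exp(2*I*pi/3))*conj(1)]
      = (1/6)[(9) + (3*exp(-2*I*pi/3) + exp(-I*pi/3) + 3*exp(2*I*pi/3)) + (2 + 4*exp(-2*I*pi/3) + 3*exp(2*I*pi/3)) + (5) + (2 + 3*exp(-2*I*pi/3) + 4*exp(2*I*pi/3)) + (3*exp(-2*I*pi/3) + exp(I*pi/3) + 3*exp(2*I*pi/3))] = 6/6 = 1
  <chi_rho, chi_1> = (1/6)[1*(9)*conj(1) + 1*(3*exp(-2*I*pi/3) + exp(-I*pi/3) + 3*exp(2*I*pi/3))*conj(exp(I*pi/3)) + 1*(2 + 4*exp(-2*I*pi/3) + 3*exp(2*I*pi/3))*conj(exp(2*I*pi/3)) + 1*(5)*conj(-1) + 1*(2 + 3*exp(-2*I*pi/3) + 4*exp(2*I*pi/3))*conj(exp(-2*I*pi/3)) + 1*(3*exp(-2*I*pi/3) + exp(I*pi/3) + 3*exp(2*I*pi/3))*conj(exp(-I*pi/3))]
      = (1/6)[(9) + (-3 + exp(-2*I*pi/3) + 3*exp(I*pi/3)) + (3 + 2*exp(-2*I*pi/3) + 4*exp(2*I*pi/3)) + (-5) + (3 + 4*exp(-2*I*pi/3) + 2*exp(2*I*pi/3)) + (-3 + 3*exp(-I*pi/3) + exp(2*I*pi/3))] = 0/6 = 0
  <chi_rho, chi_2> = (1/6)[1*(9)*conj(1) + 1*(3*exp(-2*I*pi/3) + exp(-I*pi/3) + 3*exp(2*I*pi/3))*conj(exp(2*I*pi/3)) + 1*(2 + 4*exp(-2*I*pi/3) + 3*exp(2*I*pi/3))*conj(exp(-2*I*pi/3)) + 1*(5)*conj(1) + 1*(2 + 3*exp(-2*I*pi/3) + 4*exp(2*I*pi/3))*conj(exp(2*I*pi/3)) + 1*(3*exp(-2*I*pi/3) + exp(I*pi/3) + 3*exp(2*I*pi/3))*conj(exp(-2*I*pi/3))]
      = (1/6)[(9) + (2 + 3*exp(2*I*pi/3)) + (4 + 3*exp(-2*I*pi/3) + 2*exp(2*I*pi/3)) + (5) + (4 + 2*exp(-2*I*pi/3) + 3*exp(2*I*pi/3)) + (2 + 3*exp(-2*I*pi/3))] = 18/6 = 3
  <chi_rho, chi_3> = (1/6)[1*(9)*conj(1) + 1*(3*exp(-2*I*pi/3) + exp(-I*pi/3) + 3*exp(2*I*pi/3))*conj(-1) + 1*(2 + 4*exp(-2*I*pi/3) + 3*exp(2*I*pi/3))*conj(1) + 1*(5)*conj(-1) + 1*(2 + 3*exp(-2*I*pi/3) + 4*exp(2*I*pi/3))*conj(1) + 1*(3*exp(-2*I*pi/3) + exp(I*pi/3) + 3*exp(2*I*pi/3))*conj(-1)]
      = (1/6)[(9) + (-3*exp(2*I*pi/3) - exp(-I*pi/3) - 3*exp(-2*I*pi/3)) + (2 + 4*exp(-2*I*pi/3) + 3*exp(2*I*pi/3)) + (-5) + (2 + 3*exp(-2*I*pi/3) + 4*exp(2*I*pi/3)) + (-3*exp(2*I*pi/3) - exp(I*pi/3) - 3*exp(-2*I*pi/3))] = 6/6 = 1
  <chi_rho, chi_4> = (1/6)[1*(9)*conj(1) + 1*(3*exp(-2*I*pi/3) + exp(-I*pi/3) + 3*exp(2*I*pi/3))*conj(exp(-2*I*pi/3)) + 1*(2 + 4*exp(-2*I*pi/3) + 3*exp(2*I*pi/3))*conj(exp(2*I*pi/3)) + 1*(5)*conj(1) + 1*(2 + 3*exp(-2*I*pi/3) + 4*exp(2*I*pi/3))*conj(exp(-2*I*pi/3)) + 1*(3*exp(-2*I*pi/3) + exp(I*pi/3) + 3*exp(2*I*pi/3))*conj(exp(2*I*pi/3))]
      = (1/6)[(9) + (3 + 3*exp(-2*I*pi/3) + exp(I*pi/3)) + (3 + 2*exp(-2*I*pi/3) + 4*exp(2*I*pi/3)) + (5) + (3 + 4*exp(-2*I*pi/3) + 2*exp(2*I*pi/3)) + (3 + exp(-I*pi/3) + 3*exp(2*I*pi/3))] = 18/6 = 3
  <chi_rho, chi_5> = (1/6)[1*(9)*conj(1) + 1*(3*exp(-2*I*pi/3) + exp(-I*pi/3) + 3*exp(2*I*pi/3))*conj(exp(-I*pi/3)) + 1*(2 + 4*exp(-2*I*pi/3) + 3*exp(2*I*pi/3))*conj(exp(-2*I*pi/3)) + 1*(5)*conj(-1) + 1*(2 + 3*exp(-2*I*pi/3) + 4*exp(2*I*pi/3))*conj(exp(2*I*pi/3)) + 1*(3*exp(-2*I*pi/3) + exp(I*pi/3) + 3*exp(2*I*pi/3))*conj(exp(I*pi/3))]
      = (1/6)[(9) + (-2 + 3*exp(-I*pi/3)) + (4 + 3*exp(-2*I*pi/3) + 2*exp(2*I*pi/3)) + (-5) + (4 + 2*exp(-2*I*pi/3) + 3*exp(2*I*pi/3)) + (-2 + 3*exp(I*pi/3))] = 6/6 = 1
(Exp terms are combined using exp(i*s)*conj(exp(i*t)) = exp(i*(s-t)), and sums of them are collapsed using the identity that for every m > 1 the m distinct m-th roots of unity sum to 0, e.g. 1 + exp(2*I*pi/3) + exp(-2*I*pi/3) = 0.)
Dimension check: dim(rho) = sum (mult * dim) = 1*1 + 0*1 + 3*1 + 1*1 + 3*1 + 1*1 = 9 = chi_rho(e) = 9.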